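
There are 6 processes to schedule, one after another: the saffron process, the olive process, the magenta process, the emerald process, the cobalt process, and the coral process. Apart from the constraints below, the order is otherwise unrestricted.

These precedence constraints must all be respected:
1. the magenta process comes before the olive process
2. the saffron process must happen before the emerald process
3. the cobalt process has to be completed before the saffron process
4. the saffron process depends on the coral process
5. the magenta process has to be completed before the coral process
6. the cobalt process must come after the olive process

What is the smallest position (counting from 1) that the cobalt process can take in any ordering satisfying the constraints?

3

Every process that must precede the cobalt process has to come before it. Tracing all chains that end at the cobalt process, those processes are: the olive process, the magenta process — 2 in total.
So at minimum 2 processes come before the cobalt process, putting the cobalt process no earlier than position 3. That position is achievable by scheduling exactly those predecessors first.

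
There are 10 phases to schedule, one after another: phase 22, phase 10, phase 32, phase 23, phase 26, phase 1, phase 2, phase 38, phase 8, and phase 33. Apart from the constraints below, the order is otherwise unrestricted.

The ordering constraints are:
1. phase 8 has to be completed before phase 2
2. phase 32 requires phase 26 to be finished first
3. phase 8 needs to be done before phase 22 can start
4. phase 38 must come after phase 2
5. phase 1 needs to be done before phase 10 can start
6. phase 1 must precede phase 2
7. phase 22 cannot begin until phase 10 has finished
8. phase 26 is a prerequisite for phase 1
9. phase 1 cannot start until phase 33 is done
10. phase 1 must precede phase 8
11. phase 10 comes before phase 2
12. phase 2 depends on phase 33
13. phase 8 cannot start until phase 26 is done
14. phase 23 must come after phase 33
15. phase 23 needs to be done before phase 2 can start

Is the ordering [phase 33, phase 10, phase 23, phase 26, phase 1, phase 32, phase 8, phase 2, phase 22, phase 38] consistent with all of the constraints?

Here phase 1 comes after phase 10.
But one of the constraints requires phase 1 before phase 10, so this ordering violates it.

No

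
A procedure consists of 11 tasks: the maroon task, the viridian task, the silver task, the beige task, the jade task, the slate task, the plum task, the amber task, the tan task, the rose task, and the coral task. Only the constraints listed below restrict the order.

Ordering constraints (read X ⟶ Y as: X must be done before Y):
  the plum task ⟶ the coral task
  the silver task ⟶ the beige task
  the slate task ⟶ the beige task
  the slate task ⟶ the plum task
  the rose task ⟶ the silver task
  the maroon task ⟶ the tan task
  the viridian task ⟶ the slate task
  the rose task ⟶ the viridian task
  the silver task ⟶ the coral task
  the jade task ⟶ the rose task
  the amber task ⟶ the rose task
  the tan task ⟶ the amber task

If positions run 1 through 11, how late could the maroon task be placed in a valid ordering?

Following every chain forward from the maroon task, the tasks that must come later are the viridian task, the silver task, the beige task, the slate task, the plum task, the amber task, the tan task, the rose task, the coral task — 9 of them.
With 9 mandatory successors out of 11 tasks total, the latest slot for the maroon task is 11−9 = 2, and it's reachable by doing all non-successors before the maroon task.

2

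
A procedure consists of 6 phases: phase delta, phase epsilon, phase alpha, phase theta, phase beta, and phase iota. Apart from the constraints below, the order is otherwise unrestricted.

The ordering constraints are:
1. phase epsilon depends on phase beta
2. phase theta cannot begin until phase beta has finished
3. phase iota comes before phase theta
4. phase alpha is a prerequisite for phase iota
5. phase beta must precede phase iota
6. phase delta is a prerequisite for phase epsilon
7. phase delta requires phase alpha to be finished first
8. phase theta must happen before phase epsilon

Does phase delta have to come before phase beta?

No chain of constraints connects phase delta to phase beta in either direction.
There exist valid orderings with phase beta before phase delta, so phase delta is not required to come first.

No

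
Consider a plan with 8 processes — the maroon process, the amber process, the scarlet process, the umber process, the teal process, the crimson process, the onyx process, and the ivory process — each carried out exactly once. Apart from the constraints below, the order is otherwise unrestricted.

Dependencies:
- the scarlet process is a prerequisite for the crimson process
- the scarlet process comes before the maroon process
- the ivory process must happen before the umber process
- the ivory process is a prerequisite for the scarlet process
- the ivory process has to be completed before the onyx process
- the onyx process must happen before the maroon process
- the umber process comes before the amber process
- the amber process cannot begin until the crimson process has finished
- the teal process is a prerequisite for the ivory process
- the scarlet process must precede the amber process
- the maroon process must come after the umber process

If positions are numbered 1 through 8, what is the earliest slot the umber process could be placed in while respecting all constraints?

3

The processes that are forced before the umber process, directly or transitively, are the teal process, the ivory process. That's 2 processes.
With 2 mandatory predecessors, the earliest the umber process can sit is position 2+1 = 3, and placing just those 2 first achieves it.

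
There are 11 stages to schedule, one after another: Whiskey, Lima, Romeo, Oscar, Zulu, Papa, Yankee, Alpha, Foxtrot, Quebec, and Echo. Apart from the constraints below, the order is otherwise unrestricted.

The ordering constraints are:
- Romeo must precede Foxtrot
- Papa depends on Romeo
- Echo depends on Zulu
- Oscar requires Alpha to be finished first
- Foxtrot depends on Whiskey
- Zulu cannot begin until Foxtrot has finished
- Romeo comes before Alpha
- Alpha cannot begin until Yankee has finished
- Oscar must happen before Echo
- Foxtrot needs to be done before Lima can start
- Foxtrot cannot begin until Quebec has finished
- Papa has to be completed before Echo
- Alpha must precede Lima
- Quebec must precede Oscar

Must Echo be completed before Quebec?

In fact the dependencies run the other way: Quebec → Oscar → Echo.
So Echo never precedes Quebec.

No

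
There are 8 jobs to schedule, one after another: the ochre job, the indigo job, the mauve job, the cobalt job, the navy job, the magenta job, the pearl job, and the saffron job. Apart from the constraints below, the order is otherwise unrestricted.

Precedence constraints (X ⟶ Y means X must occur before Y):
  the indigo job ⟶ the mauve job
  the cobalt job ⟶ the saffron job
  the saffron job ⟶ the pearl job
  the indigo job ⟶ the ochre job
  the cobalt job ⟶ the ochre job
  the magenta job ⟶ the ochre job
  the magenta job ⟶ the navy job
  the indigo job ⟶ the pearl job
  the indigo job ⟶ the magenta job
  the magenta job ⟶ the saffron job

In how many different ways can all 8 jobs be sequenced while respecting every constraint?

261

The jobs with no prerequisites are the indigo job, the cobalt job; any of them can be placed first.
Enumerating by repeatedly choosing an available job (one whose prerequisites are all placed) gives 261 distinct complete orderings.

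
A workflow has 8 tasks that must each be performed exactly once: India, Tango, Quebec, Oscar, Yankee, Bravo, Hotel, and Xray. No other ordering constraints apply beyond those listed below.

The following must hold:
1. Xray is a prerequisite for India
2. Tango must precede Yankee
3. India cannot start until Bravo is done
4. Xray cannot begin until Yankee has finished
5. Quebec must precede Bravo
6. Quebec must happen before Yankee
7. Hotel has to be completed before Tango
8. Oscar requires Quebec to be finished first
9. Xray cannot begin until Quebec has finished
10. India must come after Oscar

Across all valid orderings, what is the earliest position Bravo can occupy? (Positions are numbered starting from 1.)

Working backwards through the constraints from Bravo, its only required predecessor is Quebec.
So at minimum 1 task comes before Bravo, putting Bravo no earlier than position 2. That position is achievable by scheduling exactly that predecessor first.

2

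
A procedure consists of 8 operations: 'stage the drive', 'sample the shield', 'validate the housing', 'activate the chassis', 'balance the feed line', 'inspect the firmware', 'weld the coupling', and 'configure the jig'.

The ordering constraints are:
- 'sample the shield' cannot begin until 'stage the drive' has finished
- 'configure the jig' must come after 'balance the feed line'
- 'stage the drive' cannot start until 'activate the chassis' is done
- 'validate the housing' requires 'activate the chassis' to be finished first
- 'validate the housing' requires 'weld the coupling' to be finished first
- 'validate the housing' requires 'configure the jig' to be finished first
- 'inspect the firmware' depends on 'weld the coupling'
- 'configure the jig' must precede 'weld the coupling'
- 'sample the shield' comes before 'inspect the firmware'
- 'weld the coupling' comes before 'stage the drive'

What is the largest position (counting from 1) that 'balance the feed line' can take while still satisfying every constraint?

The operations that are forced after 'balance the feed line', directly or by a chain of constraints, are 'stage the drive', 'sample the shield', 'validate the housing', 'inspect the firmware', 'weld the coupling', 'configure the jig'. That's 6 operations.
With 6 mandatory successors out of 8 operations total, the latest slot for 'balance the feed line' is 8−6 = 2, and it's reachable by doing all non-successors before 'balance the feed line'.

2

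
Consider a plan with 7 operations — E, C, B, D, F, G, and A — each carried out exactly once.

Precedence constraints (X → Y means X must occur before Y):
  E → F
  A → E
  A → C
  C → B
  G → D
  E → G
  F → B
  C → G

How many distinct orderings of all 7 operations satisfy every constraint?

15

A is the only operation with nothing required before it, so every ordering starts there.
Counting all ways to extend the partial order to a total order gives 15.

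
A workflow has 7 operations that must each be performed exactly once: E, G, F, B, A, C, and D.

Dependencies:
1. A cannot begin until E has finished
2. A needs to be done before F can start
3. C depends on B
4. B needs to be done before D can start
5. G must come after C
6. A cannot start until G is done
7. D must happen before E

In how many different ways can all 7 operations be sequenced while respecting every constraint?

Only B has no prerequisites, so it must go first.
Counting all ways to extend the partial order to a total order gives 6.

6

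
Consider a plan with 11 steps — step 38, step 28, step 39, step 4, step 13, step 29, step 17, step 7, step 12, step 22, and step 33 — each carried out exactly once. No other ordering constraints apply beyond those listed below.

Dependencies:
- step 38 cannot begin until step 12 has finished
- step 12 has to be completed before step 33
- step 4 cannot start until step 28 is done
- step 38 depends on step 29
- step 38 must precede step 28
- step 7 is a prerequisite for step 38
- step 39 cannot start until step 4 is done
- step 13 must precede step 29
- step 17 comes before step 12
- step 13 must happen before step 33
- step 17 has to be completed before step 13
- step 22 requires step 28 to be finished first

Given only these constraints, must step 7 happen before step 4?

There is a constraint chain step 7 → step 38 → step 28 → step 4.
Hence step 7 necessarily comes before step 4.

Yes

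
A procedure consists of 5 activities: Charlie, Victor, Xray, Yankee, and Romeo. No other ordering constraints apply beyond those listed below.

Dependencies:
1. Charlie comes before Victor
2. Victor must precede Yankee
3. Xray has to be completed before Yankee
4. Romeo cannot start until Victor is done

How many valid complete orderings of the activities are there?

The activities with no prerequisites are Charlie, Xray; any of them can be placed first.
Enumerating by repeatedly choosing an available activity (one whose prerequisites are all placed) gives 7 distinct complete orderings.

7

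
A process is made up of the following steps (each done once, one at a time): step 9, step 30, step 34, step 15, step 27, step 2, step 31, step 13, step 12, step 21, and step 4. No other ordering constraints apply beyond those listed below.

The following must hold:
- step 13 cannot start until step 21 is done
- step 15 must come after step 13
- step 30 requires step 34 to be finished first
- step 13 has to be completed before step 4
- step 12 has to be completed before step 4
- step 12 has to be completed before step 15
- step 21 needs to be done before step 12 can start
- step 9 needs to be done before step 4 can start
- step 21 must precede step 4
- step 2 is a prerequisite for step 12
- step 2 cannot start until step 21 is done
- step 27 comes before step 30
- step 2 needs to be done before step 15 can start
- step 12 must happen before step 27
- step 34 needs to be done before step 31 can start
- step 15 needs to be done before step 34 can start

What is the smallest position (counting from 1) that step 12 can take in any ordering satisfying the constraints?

The steps that are forced before step 12, directly or transitively, are step 2, step 21. That's 2 steps.
So at minimum 2 steps come before step 12, putting step 12 no earlier than position 3. That position is achievable by scheduling exactly those predecessors first.

3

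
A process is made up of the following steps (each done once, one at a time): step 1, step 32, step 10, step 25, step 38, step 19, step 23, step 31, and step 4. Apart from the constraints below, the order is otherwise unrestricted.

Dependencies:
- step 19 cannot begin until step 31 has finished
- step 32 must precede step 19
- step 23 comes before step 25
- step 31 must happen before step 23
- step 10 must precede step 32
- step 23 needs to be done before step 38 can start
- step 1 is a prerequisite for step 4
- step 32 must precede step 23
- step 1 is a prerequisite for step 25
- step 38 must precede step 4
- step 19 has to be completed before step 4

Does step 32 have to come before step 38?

Chaining the stated constraints: step 32 → step 23 → step 38.
Hence step 32 necessarily comes before step 38.

Yes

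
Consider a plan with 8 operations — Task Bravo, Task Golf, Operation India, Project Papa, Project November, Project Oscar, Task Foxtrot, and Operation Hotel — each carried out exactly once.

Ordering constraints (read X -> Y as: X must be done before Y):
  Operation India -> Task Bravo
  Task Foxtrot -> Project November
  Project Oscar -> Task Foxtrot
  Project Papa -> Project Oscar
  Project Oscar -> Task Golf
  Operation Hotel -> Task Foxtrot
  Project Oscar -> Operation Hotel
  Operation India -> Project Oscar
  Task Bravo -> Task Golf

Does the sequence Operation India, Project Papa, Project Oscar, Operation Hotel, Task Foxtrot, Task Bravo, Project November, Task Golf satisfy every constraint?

Checking each listed constraint against this order: for instance, Project Oscar is in position 3 and Task Golf in position 8, so that constraint holds — and the remaining constraints check out the same way.

Yes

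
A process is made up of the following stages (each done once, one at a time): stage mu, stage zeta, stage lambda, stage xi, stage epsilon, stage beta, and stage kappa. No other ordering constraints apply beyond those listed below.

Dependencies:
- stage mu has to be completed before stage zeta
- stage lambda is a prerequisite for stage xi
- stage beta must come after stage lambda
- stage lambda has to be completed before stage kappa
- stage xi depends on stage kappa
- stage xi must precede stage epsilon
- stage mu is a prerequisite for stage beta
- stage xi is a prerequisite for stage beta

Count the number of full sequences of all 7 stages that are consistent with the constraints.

38

2 stages have no prerequisites (stage mu, stage lambda), so any of them could come first.
Systematically extending each partial ordering one stage at a time and counting, there are 38 complete orderings.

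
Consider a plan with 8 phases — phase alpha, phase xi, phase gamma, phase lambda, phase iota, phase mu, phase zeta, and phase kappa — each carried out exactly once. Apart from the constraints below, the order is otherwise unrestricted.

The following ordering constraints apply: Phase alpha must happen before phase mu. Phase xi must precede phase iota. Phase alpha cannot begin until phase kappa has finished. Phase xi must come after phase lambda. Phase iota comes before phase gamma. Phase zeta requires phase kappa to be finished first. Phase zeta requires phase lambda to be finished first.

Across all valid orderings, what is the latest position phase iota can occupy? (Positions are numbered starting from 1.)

Following the constraints forward from phase iota, its only required successor is phase gamma.
So at least 1 phase follows phase iota, putting phase iota no later than position 7. That position is achievable by scheduling everything else first.

7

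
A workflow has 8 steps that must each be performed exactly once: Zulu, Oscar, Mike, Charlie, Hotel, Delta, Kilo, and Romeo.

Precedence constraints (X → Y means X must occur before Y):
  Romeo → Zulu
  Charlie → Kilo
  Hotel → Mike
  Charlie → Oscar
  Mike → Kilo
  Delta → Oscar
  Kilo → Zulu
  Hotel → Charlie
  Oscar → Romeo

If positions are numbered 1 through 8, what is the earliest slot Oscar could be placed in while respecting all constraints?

4

The steps that are forced before Oscar, directly or transitively, are Charlie, Hotel, Delta. That's 3 steps.
With 3 mandatory predecessors, the earliest Oscar can sit is position 3+1 = 4, and placing just those 3 first achieves it.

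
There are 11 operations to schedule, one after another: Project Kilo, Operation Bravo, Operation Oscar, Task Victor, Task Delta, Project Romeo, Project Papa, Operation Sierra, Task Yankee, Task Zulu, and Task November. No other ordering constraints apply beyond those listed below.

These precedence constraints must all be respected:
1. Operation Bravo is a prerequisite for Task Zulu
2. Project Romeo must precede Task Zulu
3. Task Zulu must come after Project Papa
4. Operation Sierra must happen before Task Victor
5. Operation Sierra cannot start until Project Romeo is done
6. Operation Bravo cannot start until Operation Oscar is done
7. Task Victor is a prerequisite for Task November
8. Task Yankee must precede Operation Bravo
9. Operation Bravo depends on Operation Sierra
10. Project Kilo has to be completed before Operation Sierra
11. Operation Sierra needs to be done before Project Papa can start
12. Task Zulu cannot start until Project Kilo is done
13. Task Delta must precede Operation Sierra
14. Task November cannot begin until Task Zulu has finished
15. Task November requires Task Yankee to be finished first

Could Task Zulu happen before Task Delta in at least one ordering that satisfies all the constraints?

No

The constraints give a chain Task Delta → Operation Sierra → Operation Bravo → Task Zulu, which forces Task Delta before Task Zulu.
So no valid ordering can have Task Zulu before Task Delta.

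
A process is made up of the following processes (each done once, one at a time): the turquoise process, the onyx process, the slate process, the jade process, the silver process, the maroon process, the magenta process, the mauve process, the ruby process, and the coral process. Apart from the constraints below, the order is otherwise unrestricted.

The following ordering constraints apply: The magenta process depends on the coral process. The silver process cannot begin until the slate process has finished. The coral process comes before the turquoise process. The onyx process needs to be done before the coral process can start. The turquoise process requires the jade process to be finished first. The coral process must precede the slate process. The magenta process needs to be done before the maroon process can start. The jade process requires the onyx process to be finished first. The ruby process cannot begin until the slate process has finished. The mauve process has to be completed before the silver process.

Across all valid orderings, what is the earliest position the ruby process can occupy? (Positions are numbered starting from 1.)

The processes that are forced before the ruby process, directly or transitively, are the onyx process, the slate process, the coral process. That's 3 processes.
With 3 mandatory predecessors, the earliest the ruby process can sit is position 3+1 = 4, and placing just those 3 first achieves it.

4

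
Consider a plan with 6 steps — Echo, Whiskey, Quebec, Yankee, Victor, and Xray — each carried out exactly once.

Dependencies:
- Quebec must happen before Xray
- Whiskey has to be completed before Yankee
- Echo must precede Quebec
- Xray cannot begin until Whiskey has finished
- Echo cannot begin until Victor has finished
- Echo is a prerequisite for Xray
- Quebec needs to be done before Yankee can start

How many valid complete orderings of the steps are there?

2 steps have no prerequisites (Whiskey, Victor), so any of them could come first.
Systematically extending each partial ordering one step at a time and counting, there are 8 complete orderings.

8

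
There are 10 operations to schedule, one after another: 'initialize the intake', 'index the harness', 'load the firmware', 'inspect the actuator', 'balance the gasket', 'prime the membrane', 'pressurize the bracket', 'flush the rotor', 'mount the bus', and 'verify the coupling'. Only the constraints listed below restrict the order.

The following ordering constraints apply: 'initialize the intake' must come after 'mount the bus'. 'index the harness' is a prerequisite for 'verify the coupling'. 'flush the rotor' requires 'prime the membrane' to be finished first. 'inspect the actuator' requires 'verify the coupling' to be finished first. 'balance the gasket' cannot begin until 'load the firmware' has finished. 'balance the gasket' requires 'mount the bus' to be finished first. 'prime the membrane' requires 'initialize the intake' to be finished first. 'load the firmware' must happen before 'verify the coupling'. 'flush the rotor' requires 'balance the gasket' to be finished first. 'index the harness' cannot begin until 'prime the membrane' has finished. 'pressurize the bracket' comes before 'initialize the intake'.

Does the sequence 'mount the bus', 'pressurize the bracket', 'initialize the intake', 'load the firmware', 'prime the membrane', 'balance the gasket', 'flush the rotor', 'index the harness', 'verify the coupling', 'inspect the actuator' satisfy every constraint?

Yes

Checking each listed constraint against this order: for instance, 'load the firmware' is in position 4 and 'verify the coupling' in position 9, so that constraint holds — and the remaining constraints check out the same way.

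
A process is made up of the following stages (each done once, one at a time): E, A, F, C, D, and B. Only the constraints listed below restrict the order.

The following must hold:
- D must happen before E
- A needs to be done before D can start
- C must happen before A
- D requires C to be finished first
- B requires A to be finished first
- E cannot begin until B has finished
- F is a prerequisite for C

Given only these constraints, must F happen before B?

Yes

Chaining the stated constraints: F → C → A → B.
Hence F necessarily comes before B.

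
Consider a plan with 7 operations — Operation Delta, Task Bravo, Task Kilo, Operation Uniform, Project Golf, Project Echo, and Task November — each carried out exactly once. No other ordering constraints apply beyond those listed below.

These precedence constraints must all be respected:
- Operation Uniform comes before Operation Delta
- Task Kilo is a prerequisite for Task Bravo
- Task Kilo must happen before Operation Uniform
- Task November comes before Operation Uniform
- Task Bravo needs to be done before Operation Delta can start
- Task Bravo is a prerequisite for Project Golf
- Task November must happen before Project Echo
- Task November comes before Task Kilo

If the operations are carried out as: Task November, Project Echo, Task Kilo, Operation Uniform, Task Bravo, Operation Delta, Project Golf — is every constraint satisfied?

Yes

Checking each listed constraint against this order: for instance, Task November is in position 1 and Operation Uniform in position 4, so that constraint holds — and the remaining constraints check out the same way.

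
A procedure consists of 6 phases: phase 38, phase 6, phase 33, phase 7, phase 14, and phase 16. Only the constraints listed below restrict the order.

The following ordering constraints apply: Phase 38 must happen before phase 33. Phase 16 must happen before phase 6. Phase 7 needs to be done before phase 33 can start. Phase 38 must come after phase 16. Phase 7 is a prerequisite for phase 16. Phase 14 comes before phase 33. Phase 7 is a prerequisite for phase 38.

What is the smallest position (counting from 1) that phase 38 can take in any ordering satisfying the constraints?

3

Every phase that must precede phase 38 has to come before it. Tracing all chains that end at phase 38, those phases are: phase 7, phase 16 — 2 in total.
So at minimum 2 phases come before phase 38, putting phase 38 no earlier than position 3. That position is achievable by scheduling exactly those predecessors first.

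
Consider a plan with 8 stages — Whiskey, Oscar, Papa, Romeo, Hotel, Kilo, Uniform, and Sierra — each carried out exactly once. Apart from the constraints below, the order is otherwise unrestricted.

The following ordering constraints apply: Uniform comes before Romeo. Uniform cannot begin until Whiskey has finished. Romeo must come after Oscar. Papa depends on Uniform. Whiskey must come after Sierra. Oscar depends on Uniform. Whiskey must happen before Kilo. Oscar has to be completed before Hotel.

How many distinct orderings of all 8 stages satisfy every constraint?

Only Sierra has no prerequisites, so it must go first.
Enumerating by repeatedly choosing an available stage (one whose prerequisites are all placed) gives 48 distinct complete orderings.

48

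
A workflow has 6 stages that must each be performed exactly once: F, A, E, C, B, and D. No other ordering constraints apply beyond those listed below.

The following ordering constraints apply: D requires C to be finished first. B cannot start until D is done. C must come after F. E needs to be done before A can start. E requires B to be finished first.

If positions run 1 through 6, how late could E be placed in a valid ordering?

5

Following the constraints forward from E, its only required successor is A.
With 1 mandatory successor out of 6 stages total, the latest slot for E is 6−1 = 5, and it's reachable by doing all non-successors before E.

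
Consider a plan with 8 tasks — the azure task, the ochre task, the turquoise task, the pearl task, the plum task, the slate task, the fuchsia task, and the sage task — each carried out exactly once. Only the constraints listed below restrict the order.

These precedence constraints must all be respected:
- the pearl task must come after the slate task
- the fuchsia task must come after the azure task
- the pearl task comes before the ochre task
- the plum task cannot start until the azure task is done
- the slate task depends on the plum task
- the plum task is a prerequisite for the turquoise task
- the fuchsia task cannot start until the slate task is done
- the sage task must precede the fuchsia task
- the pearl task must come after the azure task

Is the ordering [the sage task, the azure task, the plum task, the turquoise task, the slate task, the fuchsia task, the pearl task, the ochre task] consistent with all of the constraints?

Checking each listed constraint against this order: for instance, the azure task is in position 2 and the pearl task in position 7, so that constraint holds — and the remaining constraints check out the same way.

Yes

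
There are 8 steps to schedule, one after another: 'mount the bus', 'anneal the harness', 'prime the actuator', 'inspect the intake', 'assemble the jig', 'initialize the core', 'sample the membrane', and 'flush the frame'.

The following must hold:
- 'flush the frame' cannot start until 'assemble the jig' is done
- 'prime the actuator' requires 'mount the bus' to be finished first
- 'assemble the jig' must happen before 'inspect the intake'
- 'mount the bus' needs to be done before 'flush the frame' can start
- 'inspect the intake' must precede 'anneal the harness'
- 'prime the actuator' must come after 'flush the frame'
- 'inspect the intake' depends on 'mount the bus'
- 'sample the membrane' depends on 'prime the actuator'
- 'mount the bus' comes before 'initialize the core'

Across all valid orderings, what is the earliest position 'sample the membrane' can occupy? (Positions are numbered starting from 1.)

Every step that must precede 'sample the membrane' has to come before it. Tracing all chains that end at 'sample the membrane', those steps are: 'mount the bus', 'prime the actuator', 'assemble the jig', 'flush the frame' — 4 in total.
With 4 mandatory predecessors, the earliest 'sample the membrane' can sit is position 4+1 = 5, and placing just those 4 first achieves it.

5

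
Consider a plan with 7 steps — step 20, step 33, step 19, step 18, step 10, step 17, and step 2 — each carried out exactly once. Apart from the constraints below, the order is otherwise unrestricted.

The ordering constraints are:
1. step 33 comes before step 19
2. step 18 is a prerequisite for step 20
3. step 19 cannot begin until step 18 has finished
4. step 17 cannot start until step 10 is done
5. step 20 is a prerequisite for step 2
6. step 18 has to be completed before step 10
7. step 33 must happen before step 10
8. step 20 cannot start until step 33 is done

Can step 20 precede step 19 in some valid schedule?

Yes

No chain of constraints runs from step 19 to step 20, so step 19 is not required to come first.
So a valid ordering placing step 20 earlier than step 19 exists.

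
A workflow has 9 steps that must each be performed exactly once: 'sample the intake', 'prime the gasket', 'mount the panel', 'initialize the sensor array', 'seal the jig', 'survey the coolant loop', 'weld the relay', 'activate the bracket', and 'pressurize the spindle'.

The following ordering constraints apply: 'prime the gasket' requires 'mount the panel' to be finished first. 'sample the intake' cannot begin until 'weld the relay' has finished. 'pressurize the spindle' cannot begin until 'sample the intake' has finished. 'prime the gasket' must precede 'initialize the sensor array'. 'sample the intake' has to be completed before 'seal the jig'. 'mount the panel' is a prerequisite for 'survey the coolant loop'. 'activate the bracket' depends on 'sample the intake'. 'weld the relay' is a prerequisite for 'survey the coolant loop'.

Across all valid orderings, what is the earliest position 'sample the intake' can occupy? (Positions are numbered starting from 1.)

Working backwards through the constraints from 'sample the intake', its only required predecessor is 'weld the relay'.
So at minimum 1 step comes before 'sample the intake', putting 'sample the intake' no earlier than position 2. That position is achievable by scheduling exactly that predecessor first.

2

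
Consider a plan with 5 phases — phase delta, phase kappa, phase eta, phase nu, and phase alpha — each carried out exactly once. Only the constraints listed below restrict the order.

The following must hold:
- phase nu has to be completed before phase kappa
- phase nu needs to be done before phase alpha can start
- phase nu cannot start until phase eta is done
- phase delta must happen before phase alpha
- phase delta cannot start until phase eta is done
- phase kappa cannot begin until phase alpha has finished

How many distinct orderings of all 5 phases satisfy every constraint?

Phase eta is the only phase with nothing required before it, so every ordering starts there.
Counting all ways to extend the partial order to a total order gives 2.

2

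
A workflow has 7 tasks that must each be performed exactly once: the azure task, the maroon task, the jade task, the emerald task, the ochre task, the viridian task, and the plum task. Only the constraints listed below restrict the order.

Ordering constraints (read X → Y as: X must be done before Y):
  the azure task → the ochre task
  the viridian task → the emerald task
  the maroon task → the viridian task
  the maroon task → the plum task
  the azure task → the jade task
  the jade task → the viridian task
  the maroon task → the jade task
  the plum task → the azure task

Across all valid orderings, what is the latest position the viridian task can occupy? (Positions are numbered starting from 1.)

Following the constraints forward from the viridian task, its only required successor is the emerald task.
So at least 1 task follows the viridian task, putting the viridian task no later than position 6. That position is achievable by scheduling everything else first.

6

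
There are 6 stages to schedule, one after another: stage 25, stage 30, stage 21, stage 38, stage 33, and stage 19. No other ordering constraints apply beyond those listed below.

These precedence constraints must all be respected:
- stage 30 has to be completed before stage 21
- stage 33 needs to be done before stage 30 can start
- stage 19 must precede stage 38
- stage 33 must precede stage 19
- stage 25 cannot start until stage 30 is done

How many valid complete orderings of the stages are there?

Only stage 33 has no prerequisites, so it must go first.
Enumerating by repeatedly choosing an available stage (one whose prerequisites are all placed) gives 20 distinct complete orderings.

20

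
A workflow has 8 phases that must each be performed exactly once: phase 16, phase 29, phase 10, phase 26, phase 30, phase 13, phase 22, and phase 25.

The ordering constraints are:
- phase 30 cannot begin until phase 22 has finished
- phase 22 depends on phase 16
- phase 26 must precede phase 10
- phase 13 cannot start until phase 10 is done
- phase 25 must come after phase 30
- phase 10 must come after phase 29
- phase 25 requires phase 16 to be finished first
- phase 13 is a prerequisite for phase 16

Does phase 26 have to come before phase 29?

No

Nothing in the constraints links phase 26 and phase 29; they are unordered relative to each other.
So phase 26 can come before phase 29 or after — it is not forced.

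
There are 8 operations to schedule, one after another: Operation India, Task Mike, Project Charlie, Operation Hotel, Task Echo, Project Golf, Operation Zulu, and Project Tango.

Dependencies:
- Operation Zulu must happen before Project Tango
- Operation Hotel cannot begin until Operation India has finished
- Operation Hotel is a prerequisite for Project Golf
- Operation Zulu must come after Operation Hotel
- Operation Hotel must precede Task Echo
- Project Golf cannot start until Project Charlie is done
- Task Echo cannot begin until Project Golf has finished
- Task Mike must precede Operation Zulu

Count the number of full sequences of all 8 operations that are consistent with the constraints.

The operations with no prerequisites are Operation India, Task Mike, Project Charlie; any of them can be placed first.
Systematically extending each partial ordering one operation at a time and counting, there are 96 complete orderings.

96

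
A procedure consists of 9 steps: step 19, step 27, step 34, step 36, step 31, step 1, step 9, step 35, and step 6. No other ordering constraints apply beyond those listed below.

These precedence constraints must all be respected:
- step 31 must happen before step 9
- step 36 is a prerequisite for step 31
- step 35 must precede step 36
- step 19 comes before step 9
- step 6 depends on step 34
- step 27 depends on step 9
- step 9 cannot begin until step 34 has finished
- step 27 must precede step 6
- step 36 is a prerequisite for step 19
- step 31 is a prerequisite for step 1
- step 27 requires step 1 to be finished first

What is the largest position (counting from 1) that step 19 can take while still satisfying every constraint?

6

Every step that must follow step 19 has to come after it. Tracing all chains starting from step 19, those steps are: step 27, step 9, step 6 — 3 in total.
With 3 mandatory successors out of 9 steps total, the latest slot for step 19 is 9−3 = 6, and it's reachable by doing all non-successors before step 19.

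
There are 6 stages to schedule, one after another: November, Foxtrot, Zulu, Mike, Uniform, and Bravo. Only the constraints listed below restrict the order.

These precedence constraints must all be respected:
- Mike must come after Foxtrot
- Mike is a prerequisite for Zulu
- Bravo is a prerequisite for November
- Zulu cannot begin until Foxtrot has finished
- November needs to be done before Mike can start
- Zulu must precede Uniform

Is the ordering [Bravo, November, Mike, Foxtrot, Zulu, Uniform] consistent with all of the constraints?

Here Foxtrot comes after Mike.
Since Foxtrot is required before Mike, the ordering is invalid.

No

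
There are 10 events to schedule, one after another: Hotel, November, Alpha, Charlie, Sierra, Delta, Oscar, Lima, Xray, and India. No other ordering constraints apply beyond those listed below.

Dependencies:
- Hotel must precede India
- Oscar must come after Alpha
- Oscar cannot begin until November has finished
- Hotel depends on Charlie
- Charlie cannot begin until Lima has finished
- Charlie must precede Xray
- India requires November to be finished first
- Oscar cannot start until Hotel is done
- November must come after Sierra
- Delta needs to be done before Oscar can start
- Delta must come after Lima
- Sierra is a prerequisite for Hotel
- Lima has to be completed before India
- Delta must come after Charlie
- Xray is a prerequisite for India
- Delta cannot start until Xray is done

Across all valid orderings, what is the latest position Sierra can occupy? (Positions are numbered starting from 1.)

6

Following every chain forward from Sierra, the events that must come later are Hotel, November, Oscar, India — 4 of them.
So at least 4 events follow Sierra, putting Sierra no later than position 6. That position is achievable by scheduling everything else first.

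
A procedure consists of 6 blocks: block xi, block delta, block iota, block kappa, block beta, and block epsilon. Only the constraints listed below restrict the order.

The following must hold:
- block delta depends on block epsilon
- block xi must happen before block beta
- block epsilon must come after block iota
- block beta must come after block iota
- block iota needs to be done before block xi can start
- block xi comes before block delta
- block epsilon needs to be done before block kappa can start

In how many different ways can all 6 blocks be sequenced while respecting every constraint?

16

Only block iota has no prerequisites, so it must go first.
Systematically extending each partial ordering one block at a time and counting, there are 16 complete orderings.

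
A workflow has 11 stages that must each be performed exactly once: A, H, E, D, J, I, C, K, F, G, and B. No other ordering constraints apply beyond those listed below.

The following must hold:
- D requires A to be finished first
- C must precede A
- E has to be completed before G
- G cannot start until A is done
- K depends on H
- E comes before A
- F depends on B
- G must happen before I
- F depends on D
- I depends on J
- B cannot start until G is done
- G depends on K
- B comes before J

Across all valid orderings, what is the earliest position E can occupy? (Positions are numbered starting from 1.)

1

Nothing is required before E; it can be the very first stage.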